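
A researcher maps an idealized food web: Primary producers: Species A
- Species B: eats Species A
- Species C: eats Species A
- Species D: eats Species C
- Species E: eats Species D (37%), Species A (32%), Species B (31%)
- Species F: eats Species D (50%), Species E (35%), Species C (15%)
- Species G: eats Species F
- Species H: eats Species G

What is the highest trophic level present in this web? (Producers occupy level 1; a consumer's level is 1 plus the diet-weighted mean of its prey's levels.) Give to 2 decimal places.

Species B: 1 + 1 = 2
Species C: 1 + 1 = 2
Species D: 1 + 2 = 3
Species E: 1 + (0.37×3 + 0.32×1 + 0.31×2) = 3.05
Species F: 1 + (0.5×3 + 0.35×3.05 + 0.15×2) = 3.8675
Species G: 1 + 3.8675 = 4.8675
Species H: 1 + 4.8675 = 5.8675

5.87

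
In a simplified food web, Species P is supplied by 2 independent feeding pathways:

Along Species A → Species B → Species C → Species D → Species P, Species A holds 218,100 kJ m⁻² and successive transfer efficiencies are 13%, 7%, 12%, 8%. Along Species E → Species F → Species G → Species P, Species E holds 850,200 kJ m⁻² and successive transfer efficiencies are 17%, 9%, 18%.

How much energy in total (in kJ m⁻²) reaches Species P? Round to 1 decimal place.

2360.5 kJ m⁻²

Via Species A: 218100 × 0.13 × 0.07 × 0.12 × 0.08 = 19.053216 kJ m⁻²
Via Species E: 850200 × 0.17 × 0.09 × 0.18 = 2341.4508 kJ m⁻²
Total at Species P: 19.053216 + 2341.4508 = 2360.504016 kJ m⁻²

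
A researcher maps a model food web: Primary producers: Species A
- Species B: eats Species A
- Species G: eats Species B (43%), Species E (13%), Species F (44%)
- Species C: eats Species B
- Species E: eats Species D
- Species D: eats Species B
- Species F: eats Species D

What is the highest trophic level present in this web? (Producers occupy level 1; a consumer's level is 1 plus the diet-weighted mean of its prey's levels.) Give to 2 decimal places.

4.14

Species B: 1 + 1 = 2
Species C: 1 + 2 = 3
Species D: 1 + 2 = 3
Species E: 1 + 3 = 4
Species F: 1 + 3 = 4
Species G: 1 + (0.43×2 + 0.13×4 + 0.44×4) = 4.14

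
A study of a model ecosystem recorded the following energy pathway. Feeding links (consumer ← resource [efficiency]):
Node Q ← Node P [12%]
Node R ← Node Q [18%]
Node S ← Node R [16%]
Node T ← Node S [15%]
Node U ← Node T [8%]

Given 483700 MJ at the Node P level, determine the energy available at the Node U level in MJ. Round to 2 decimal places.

Node Q: 483700 × 0.12 = 58044 MJ
Node R: 58044 × 0.18 = 10447.92 MJ
Node S: 10447.92 × 0.16 = 1671.6672 MJ
Node T: 1671.6672 × 0.15 = 250.75008 MJ
Node U: 250.75008 × 0.08 = 20.0600064 MJ

20.06 MJ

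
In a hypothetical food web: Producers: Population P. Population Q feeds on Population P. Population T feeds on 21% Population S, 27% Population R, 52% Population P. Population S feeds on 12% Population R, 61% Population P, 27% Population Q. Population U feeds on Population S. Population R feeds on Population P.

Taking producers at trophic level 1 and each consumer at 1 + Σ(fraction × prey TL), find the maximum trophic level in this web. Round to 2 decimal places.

Population Q: 1 + 1 = 2
Population R: 1 + 1 = 2
Population S: 1 + (0.12×2 + 0.61×1 + 0.27×2) = 2.39
Population T: 1 + (0.21×2.39 + 0.27×2 + 0.52×1) = 2.5619
Population U: 1 + 2.39 = 3.39

3.39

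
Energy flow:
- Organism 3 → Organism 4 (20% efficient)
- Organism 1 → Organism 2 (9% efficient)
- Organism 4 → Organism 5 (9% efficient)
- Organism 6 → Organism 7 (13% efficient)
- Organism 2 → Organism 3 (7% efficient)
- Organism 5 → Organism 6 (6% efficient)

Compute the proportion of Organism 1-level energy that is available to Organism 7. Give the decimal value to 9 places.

0.000000885

Product of link efficiencies: 0.09 × 0.07 × 0.2 × 0.09 × 0.06 × 0.13 = 0.00000088452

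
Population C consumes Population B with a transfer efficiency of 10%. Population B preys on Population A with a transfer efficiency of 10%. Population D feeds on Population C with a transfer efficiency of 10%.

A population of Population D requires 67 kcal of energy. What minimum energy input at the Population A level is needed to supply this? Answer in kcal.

67000 kcal

Cumulative transfer efficiency: 0.1 × 0.1 × 0.1 = 0.001
Population A energy = 67 / 0.001 = 67000 kcal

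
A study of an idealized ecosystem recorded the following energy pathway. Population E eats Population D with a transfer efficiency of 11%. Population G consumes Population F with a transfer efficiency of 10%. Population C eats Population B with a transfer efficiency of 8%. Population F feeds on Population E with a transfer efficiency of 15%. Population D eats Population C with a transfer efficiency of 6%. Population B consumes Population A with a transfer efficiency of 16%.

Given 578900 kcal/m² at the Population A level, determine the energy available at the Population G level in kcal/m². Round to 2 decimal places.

0.73 kcal/m²

Population B: 578900 × 0.16 = 92624 kcal/m²
Population C: 92624 × 0.08 = 7409.92 kcal/m²
Population D: 7409.92 × 0.06 = 444.5952 kcal/m²
Population E: 444.5952 × 0.11 = 48.905472 kcal/m²
Population F: 48.905472 × 0.15 = 7.3358208 kcal/m²
Population G: 7.3358208 × 0.1 = 0.73358208 kcal/m²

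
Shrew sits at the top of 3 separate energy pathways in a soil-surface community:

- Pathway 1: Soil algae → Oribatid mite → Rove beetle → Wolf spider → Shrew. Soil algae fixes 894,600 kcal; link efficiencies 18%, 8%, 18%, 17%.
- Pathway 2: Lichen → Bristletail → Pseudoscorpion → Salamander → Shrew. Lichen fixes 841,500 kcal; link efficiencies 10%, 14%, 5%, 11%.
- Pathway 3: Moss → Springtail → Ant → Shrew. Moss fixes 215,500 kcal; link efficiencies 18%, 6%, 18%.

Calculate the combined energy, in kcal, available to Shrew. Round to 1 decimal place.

Pathway 1: 894600 × 0.18 × 0.08 × 0.18 × 0.17 = 394.196544 kcal
Pathway 2: 841500 × 0.1 × 0.14 × 0.05 × 0.11 = 64.7955 kcal
Pathway 3: 215500 × 0.18 × 0.06 × 0.18 = 418.932 kcal
Total at Shrew: 394.196544 + 64.7955 + 418.932 = 877.924044 kcal

877.9 kcal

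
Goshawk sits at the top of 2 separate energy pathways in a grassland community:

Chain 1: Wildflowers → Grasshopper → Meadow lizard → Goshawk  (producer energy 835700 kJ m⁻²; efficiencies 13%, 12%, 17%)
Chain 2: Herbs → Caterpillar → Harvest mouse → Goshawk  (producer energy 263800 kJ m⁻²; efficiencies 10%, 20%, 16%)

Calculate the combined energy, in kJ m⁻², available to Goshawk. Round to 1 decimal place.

Chain 1: 835700 × 0.13 × 0.12 × 0.17 = 2216.2764 kJ m⁻²
Chain 2: 263800 × 0.1 × 0.2 × 0.16 = 844.16 kJ m⁻²
Total at Goshawk: 2216.2764 + 844.16 = 3060.4364 kJ m⁻²

3060.4 kJ m⁻²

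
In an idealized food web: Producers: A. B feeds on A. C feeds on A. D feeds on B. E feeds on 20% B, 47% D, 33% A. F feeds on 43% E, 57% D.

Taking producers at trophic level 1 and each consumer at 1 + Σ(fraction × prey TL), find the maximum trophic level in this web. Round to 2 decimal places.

4.06

B: 1 + 1 = 2
C: 1 + 1 = 2
D: 1 + 2 = 3
E: 1 + (0.2×2 + 0.47×3 + 0.33×1) = 3.14
F: 1 + (0.43×3.14 + 0.57×3) = 4.0602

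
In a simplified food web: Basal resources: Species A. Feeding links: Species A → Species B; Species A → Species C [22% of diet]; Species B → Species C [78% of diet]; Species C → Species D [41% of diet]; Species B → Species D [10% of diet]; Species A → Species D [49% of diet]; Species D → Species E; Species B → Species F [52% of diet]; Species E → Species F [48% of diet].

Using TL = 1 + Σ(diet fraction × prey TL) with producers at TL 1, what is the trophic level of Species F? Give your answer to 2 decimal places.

3.88

Species B: 1 + 1 = 2
Species C: 1 + (0.22×1 + 0.78×2) = 2.78
Species D: 1 + (0.41×2.78 + 0.1×2 + 0.49×1) = 2.8298
Species E: 1 + 2.8298 = 3.8298
Species F: 1 + (0.52×2 + 0.48×3.8298) = 3.878304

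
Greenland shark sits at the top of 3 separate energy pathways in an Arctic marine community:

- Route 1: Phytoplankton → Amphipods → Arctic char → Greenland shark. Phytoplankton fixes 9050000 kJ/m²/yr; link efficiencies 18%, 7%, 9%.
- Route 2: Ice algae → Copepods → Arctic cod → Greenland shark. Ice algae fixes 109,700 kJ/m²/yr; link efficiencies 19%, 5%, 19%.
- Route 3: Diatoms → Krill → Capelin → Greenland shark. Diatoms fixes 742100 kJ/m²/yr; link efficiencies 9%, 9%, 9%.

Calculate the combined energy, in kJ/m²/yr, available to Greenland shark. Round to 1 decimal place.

Route 1: 9050000 × 0.18 × 0.07 × 0.09 = 10262.7 kJ/m²/yr
Route 2: 109700 × 0.19 × 0.05 × 0.19 = 198.0085 kJ/m²/yr
Route 3: 742100 × 0.09 × 0.09 × 0.09 = 540.9909 kJ/m²/yr
Total at Greenland shark: 10262.7 + 198.0085 + 540.9909 = 11001.6994 kJ/m²/yr

11001.7 kJ/m²/yr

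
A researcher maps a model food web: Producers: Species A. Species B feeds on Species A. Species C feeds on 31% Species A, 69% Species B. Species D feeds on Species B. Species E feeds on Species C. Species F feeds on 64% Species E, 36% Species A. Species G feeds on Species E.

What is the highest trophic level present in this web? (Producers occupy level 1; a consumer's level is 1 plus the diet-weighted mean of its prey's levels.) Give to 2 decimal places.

4.69

Species B: 1 + 1 = 2
Species C: 1 + (0.31×1 + 0.69×2) = 2.69
Species D: 1 + 2 = 3
Species E: 1 + 2.69 = 3.69
Species F: 1 + (0.64×3.69 + 0.36×1) = 3.7216
Species G: 1 + 3.69 = 4.69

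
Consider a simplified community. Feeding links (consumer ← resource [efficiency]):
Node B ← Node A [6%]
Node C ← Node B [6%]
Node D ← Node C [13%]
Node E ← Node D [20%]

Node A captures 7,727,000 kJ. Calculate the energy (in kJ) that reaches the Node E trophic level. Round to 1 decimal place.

723.2 kJ

Node B: 7727000 × 0.06 = 463620 kJ
Node C: 463620 × 0.06 = 27817.2 kJ
Node D: 27817.2 × 0.13 = 3616.236 kJ
Node E: 3616.236 × 0.2 = 723.2472 kJ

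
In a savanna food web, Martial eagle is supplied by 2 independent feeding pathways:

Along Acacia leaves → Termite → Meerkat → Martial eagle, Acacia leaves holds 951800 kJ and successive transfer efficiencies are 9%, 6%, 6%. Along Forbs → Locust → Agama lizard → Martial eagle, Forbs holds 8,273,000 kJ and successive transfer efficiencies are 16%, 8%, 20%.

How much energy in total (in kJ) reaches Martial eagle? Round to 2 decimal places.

Via Acacia leaves: 951800 × 0.09 × 0.06 × 0.06 = 308.3832 kJ
Via Forbs: 8273000 × 0.16 × 0.08 × 0.2 = 21178.88 kJ
Total at Martial eagle: 308.3832 + 21178.88 = 21487.2632 kJ

21487.26 kJ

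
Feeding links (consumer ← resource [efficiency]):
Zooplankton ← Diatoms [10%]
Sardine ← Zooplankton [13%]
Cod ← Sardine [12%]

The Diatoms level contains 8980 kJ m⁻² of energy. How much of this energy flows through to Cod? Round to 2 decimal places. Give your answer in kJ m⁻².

Zooplankton: 8980 × 0.1 = 898 kJ m⁻²
Sardine: 898 × 0.13 = 116.74 kJ m⁻²
Cod: 116.74 × 0.12 = 14.0088 kJ m⁻²

14.01 kJ m⁻²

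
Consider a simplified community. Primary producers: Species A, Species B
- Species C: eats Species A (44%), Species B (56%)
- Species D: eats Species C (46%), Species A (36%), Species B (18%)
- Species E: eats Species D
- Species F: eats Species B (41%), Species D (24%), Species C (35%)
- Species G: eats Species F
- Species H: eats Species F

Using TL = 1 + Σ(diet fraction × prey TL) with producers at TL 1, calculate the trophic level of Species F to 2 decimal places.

Species C: 1 + (0.44×1 + 0.56×1) = 2
Species D: 1 + (0.46×2 + 0.36×1 + 0.18×1) = 2.46
Species E: 1 + 2.46 = 3.46
Species F: 1 + (0.41×1 + 0.24×2.46 + 0.35×2) = 2.7004
Species G: 1 + 2.7004 = 3.7004
Species H: 1 + 2.7004 = 3.7004

2.70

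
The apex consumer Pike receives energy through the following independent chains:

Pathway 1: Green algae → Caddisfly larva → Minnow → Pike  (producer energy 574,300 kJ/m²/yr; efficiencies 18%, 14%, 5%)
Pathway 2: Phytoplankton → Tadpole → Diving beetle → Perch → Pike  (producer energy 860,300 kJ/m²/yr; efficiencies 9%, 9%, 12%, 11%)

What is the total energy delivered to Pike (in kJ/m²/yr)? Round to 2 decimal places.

815.60 kJ/m²/yr

Pathway 1: 574300 × 0.18 × 0.14 × 0.05 = 723.618 kJ/m²/yr
Pathway 2: 860300 × 0.09 × 0.09 × 0.12 × 0.11 = 91.983276 kJ/m²/yr
Total at Pike: 723.618 + 91.983276 = 815.601276 kJ/m²/yr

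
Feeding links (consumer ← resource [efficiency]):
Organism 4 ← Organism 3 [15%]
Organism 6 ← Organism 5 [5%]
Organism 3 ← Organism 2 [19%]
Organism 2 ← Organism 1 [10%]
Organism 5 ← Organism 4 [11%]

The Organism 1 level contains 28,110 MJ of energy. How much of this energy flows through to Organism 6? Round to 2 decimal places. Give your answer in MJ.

Organism 2: 28110 × 0.1 = 2811 MJ
Organism 3: 2811 × 0.19 = 534.09 MJ
Organism 4: 534.09 × 0.15 = 80.1135 MJ
Organism 5: 80.1135 × 0.11 = 8.812485 MJ
Organism 6: 8.812485 × 0.05 = 0.44062425 MJ

0.44 MJ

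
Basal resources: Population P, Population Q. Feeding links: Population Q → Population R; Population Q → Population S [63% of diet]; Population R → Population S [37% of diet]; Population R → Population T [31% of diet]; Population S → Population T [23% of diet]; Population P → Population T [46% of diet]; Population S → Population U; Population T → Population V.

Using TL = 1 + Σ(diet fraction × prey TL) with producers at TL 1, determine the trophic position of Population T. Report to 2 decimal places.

Population R: 1 + 1 = 2
Population S: 1 + (0.63×1 + 0.37×2) = 2.37
Population T: 1 + (0.31×2 + 0.23×2.37 + 0.46×1) = 2.6251
Population U: 1 + 2.37 = 3.37
Population V: 1 + 2.6251 = 3.6251

2.63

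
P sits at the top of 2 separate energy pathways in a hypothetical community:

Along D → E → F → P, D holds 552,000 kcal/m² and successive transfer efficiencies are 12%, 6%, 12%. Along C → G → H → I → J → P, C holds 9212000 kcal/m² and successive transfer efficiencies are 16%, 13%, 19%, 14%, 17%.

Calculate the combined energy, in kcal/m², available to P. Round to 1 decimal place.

Via D: 552000 × 0.12 × 0.06 × 0.12 = 476.928 kcal/m²
Via C: 9212000 × 0.16 × 0.13 × 0.19 × 0.14 × 0.17 = 866.4586112 kcal/m²
Total at P: 476.928 + 866.4586112 = 1343.3866112 kcal/m²

1343.4 kcal/m²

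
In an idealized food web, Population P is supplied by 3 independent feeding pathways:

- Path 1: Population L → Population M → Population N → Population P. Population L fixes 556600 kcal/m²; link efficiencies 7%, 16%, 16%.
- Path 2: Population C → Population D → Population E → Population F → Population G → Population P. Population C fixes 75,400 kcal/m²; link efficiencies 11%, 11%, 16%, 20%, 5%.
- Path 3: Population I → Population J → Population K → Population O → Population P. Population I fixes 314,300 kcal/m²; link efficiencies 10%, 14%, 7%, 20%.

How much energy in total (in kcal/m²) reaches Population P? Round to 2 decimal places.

Path 1: 556600 × 0.07 × 0.16 × 0.16 = 997.4272 kcal/m²
Path 2: 75400 × 0.11 × 0.11 × 0.16 × 0.2 × 0.05 = 1.459744 kcal/m²
Path 3: 314300 × 0.1 × 0.14 × 0.07 × 0.2 = 61.6028 kcal/m²
Total at Population P: 997.4272 + 1.459744 + 61.6028 = 1060.489744 kcal/m²

1060.49 kcal/m²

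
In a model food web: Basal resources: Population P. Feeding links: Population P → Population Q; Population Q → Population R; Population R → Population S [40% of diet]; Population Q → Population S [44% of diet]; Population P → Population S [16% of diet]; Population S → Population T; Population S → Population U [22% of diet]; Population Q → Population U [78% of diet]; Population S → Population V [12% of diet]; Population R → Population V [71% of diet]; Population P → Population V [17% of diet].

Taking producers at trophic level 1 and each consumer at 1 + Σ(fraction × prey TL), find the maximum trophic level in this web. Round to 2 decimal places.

Population Q: 1 + 1 = 2
Population R: 1 + 2 = 3
Population S: 1 + (0.4×3 + 0.44×2 + 0.16×1) = 3.24
Population T: 1 + 3.24 = 4.24
Population U: 1 + (0.22×3.24 + 0.78×2) = 3.2728
Population V: 1 + (0.12×3.24 + 0.71×3 + 0.17×1) = 3.6888

4.24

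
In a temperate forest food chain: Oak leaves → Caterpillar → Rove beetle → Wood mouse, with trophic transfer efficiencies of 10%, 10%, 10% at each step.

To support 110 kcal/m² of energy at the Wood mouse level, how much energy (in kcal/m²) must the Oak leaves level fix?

Cumulative transfer efficiency: 0.1 × 0.1 × 0.1 = 0.001
Oak leaves energy = 110 / 0.001 = 110000 kcal/m²

110000 kcal/m²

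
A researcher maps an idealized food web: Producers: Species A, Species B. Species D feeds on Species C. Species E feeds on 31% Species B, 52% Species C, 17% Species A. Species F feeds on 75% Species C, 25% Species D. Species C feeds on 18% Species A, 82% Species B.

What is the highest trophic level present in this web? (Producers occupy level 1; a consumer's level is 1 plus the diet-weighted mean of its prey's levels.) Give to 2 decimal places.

Species C: 1 + (0.18×1 + 0.82×1) = 2
Species D: 1 + 2 = 3
Species E: 1 + (0.31×1 + 0.52×2 + 0.17×1) = 2.52
Species F: 1 + (0.75×2 + 0.25×3) = 3.25

3.25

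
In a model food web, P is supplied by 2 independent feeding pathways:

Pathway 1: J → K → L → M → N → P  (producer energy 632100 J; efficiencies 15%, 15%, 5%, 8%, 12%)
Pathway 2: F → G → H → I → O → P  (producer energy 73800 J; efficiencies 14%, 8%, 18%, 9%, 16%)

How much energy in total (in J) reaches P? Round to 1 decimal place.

Pathway 1: 632100 × 0.15 × 0.15 × 0.05 × 0.08 × 0.12 = 6.82668 J
Pathway 2: 73800 × 0.14 × 0.08 × 0.18 × 0.09 × 0.16 = 2.14244352 J
Total at P: 6.82668 + 2.14244352 = 8.96912352 J

9.0 J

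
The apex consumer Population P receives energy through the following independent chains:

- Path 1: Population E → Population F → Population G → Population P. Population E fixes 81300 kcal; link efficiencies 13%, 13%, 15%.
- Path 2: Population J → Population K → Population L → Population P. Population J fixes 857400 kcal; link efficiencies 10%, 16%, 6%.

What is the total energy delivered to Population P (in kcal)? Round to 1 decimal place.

1029.2 kcal

Path 1: 81300 × 0.13 × 0.13 × 0.15 = 206.0955 kcal
Path 2: 857400 × 0.1 × 0.16 × 0.06 = 823.104 kcal
Total at Population P: 206.0955 + 823.104 = 1029.1995 kcal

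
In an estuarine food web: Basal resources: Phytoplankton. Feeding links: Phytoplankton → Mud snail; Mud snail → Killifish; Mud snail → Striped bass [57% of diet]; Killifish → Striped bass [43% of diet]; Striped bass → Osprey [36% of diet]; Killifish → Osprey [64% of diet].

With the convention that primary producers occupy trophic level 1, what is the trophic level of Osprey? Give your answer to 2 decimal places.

Mud snail: 1 + 1 = 2
Killifish: 1 + 2 = 3
Striped bass: 1 + (0.57×2 + 0.43×3) = 3.43
Osprey: 1 + (0.36×3.43 + 0.64×3) = 4.1548

4.15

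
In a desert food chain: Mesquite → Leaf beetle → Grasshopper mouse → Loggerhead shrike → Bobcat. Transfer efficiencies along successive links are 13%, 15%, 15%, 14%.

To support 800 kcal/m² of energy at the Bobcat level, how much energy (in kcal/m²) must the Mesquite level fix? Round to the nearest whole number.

Cumulative transfer efficiency: 0.13 × 0.15 × 0.15 × 0.14 = 0.0004095
Mesquite energy = 800 / 0.0004095 = 1953602 kcal/m²

1953602 kcal/m²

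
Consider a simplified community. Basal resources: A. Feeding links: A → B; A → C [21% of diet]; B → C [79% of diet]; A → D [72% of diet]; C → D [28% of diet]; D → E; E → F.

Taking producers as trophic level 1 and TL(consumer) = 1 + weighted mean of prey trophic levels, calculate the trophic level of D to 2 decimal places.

2.50

B: 1 + 1 = 2
C: 1 + (0.21×1 + 0.79×2) = 2.79
D: 1 + (0.72×1 + 0.28×2.79) = 2.5012
E: 1 + 2.5012 = 3.5012
F: 1 + 3.5012 = 4.5012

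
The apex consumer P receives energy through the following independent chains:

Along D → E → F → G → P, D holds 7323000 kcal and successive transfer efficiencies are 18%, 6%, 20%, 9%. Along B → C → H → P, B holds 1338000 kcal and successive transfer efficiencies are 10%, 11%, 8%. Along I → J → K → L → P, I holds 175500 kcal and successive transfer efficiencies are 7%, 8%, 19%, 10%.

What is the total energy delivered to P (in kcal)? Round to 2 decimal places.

2619.70 kcal

Via D: 7323000 × 0.18 × 0.06 × 0.2 × 0.09 = 1423.5912 kcal
Via B: 1338000 × 0.1 × 0.11 × 0.08 = 1177.44 kcal
Via I: 175500 × 0.07 × 0.08 × 0.19 × 0.1 = 18.6732 kcal
Total at P: 1423.5912 + 1177.44 + 18.6732 = 2619.7044 kcal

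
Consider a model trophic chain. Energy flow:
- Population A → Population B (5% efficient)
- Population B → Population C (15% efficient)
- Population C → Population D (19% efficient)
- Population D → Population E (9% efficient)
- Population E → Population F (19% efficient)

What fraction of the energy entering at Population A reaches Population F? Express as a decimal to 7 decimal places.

0.0000244

Product of link efficiencies: 0.05 × 0.15 × 0.19 × 0.09 × 0.19 = 0.0000243675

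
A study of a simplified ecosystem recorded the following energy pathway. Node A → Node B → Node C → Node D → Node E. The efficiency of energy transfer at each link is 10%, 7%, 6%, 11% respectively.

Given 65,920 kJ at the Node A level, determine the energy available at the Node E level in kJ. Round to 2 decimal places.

Node B: 65920 × 0.1 = 6592 kJ
Node C: 6592 × 0.07 = 461.44 kJ
Node D: 461.44 × 0.06 = 27.6864 kJ
Node E: 27.6864 × 0.11 = 3.045504 kJ

3.05 kJ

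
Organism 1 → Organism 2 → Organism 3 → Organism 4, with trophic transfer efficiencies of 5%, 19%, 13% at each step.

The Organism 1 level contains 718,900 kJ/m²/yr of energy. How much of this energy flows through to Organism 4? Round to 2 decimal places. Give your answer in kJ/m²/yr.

Organism 2: 718900 × 0.05 = 35945 kJ/m²/yr
Organism 3: 35945 × 0.19 = 6829.55 kJ/m²/yr
Organism 4: 6829.55 × 0.13 = 887.8415 kJ/m²/yr

887.84 kJ/m²/yr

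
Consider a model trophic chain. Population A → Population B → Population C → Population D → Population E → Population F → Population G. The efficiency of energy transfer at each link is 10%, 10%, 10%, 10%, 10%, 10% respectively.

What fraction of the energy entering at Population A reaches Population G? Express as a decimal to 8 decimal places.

0.00000100

Product of link efficiencies: 0.1 × 0.1 × 0.1 × 0.1 × 0.1 × 0.1 = 0.000001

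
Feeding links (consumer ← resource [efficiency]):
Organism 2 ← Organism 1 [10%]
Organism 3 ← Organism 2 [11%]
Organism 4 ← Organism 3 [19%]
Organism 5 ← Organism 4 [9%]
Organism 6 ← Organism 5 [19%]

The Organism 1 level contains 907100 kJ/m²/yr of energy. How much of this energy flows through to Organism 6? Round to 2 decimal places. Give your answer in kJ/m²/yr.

Organism 2: 907100 × 0.1 = 90710 kJ/m²/yr
Organism 3: 90710 × 0.11 = 9978.1 kJ/m²/yr
Organism 4: 9978.1 × 0.19 = 1895.839 kJ/m²/yr
Organism 5: 1895.839 × 0.09 = 170.62551 kJ/m²/yr
Organism 6: 170.62551 × 0.19 = 32.4188469 kJ/m²/yr

32.42 kJ/m²/yr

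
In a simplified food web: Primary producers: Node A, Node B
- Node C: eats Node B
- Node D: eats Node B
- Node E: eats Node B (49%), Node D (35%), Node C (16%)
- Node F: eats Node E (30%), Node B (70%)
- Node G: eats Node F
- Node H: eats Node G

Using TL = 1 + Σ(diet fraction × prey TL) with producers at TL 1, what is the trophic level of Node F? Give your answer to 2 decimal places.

Node C: 1 + 1 = 2
Node D: 1 + 1 = 2
Node E: 1 + (0.49×1 + 0.35×2 + 0.16×2) = 2.51
Node F: 1 + (0.3×2.51 + 0.7×1) = 2.453
Node G: 1 + 2.453 = 3.453
Node H: 1 + 3.453 = 4.453

2.45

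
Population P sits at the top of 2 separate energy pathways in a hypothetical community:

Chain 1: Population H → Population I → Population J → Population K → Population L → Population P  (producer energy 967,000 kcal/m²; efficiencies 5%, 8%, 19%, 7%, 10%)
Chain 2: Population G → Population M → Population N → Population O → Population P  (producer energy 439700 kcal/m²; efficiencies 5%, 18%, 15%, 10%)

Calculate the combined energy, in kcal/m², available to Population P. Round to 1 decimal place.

Chain 1: 967000 × 0.05 × 0.08 × 0.19 × 0.07 × 0.1 = 5.14444 kcal/m²
Chain 2: 439700 × 0.05 × 0.18 × 0.15 × 0.1 = 59.3595 kcal/m²
Total at Population P: 5.14444 + 59.3595 = 64.50394 kcal/m²

64.5 kcal/m²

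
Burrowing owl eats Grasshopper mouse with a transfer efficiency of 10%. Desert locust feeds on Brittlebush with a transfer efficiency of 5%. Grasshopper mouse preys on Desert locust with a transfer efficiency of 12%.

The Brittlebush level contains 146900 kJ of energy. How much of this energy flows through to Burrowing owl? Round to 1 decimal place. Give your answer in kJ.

Desert locust: 146900 × 0.05 = 7345 kJ
Grasshopper mouse: 7345 × 0.12 = 881.4 kJ
Burrowing owl: 881.4 × 0.1 = 88.14 kJ

88.1 kJ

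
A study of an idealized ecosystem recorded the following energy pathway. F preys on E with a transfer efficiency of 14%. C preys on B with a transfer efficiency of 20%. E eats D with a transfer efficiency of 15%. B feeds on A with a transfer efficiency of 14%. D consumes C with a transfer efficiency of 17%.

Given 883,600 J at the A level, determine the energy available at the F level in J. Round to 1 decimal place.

B: 883600 × 0.14 = 123704 J
C: 123704 × 0.2 = 24740.8 J
D: 24740.8 × 0.17 = 4205.936 J
E: 4205.936 × 0.15 = 630.8904 J
F: 630.8904 × 0.14 = 88.324656 J

88.3 J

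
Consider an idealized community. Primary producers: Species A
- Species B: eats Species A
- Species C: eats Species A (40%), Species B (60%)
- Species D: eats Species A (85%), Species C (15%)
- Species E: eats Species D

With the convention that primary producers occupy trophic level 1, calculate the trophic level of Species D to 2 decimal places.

Species B: 1 + 1 = 2
Species C: 1 + (0.4×1 + 0.6×2) = 2.6
Species D: 1 + (0.85×1 + 0.15×2.6) = 2.24
Species E: 1 + 2.24 = 3.24

2.24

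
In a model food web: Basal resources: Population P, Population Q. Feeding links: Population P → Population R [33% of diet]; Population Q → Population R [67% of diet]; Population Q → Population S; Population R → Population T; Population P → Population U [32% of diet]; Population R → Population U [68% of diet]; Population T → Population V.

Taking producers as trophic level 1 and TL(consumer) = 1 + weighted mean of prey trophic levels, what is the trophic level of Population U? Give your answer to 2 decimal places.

2.68

Population R: 1 + (0.33×1 + 0.67×1) = 2
Population S: 1 + 1 = 2
Population T: 1 + 2 = 3
Population U: 1 + (0.32×1 + 0.68×2) = 2.68
Population V: 1 + 3 = 4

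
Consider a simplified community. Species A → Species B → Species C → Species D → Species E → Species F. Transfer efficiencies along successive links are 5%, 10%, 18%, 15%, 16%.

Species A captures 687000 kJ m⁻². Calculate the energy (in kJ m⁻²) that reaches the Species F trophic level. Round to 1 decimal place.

Species B: 687000 × 0.05 = 34350 kJ m⁻²
Species C: 34350 × 0.1 = 3435 kJ m⁻²
Species D: 3435 × 0.18 = 618.3 kJ m⁻²
Species E: 618.3 × 0.15 = 92.745 kJ m⁻²
Species F: 92.745 × 0.16 = 14.8392 kJ m⁻²

14.8 kJ m⁻²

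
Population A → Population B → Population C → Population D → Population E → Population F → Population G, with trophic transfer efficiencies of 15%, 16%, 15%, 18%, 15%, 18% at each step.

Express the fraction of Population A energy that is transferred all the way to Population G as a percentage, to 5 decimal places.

0.00175%

Product of link efficiencies: 0.15 × 0.16 × 0.15 × 0.18 × 0.15 × 0.18 = 0.000017496
As a percentage: 0.000017496 × 100 = 0.00175%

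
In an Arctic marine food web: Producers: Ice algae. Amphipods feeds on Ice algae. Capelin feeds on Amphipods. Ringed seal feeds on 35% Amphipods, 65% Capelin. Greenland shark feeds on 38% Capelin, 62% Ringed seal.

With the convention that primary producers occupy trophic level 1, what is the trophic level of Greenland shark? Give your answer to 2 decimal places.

4.40

Amphipods: 1 + 1 = 2
Capelin: 1 + 2 = 3
Ringed seal: 1 + (0.35×2 + 0.65×3) = 3.65
Greenland shark: 1 + (0.38×3 + 0.62×3.65) = 4.403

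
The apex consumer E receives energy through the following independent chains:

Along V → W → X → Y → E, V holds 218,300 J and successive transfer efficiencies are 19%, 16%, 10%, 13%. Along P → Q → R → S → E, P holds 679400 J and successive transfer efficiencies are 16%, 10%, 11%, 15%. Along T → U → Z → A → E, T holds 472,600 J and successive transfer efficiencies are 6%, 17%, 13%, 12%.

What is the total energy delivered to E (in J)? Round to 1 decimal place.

Via V: 218300 × 0.19 × 0.16 × 0.1 × 0.13 = 86.27216 J
Via P: 679400 × 0.16 × 0.1 × 0.11 × 0.15 = 179.3616 J
Via T: 472600 × 0.06 × 0.17 × 0.13 × 0.12 = 75.200112 J
Total at E: 86.27216 + 179.3616 + 75.200112 = 340.833872 J

340.8 J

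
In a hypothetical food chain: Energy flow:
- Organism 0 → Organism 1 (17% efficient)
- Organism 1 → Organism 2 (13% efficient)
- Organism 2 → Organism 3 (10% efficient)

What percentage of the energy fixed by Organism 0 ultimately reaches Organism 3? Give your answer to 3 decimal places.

0.221%

Product of link efficiencies: 0.17 × 0.13 × 0.1 = 0.00221
As a percentage: 0.00221 × 100 = 0.221%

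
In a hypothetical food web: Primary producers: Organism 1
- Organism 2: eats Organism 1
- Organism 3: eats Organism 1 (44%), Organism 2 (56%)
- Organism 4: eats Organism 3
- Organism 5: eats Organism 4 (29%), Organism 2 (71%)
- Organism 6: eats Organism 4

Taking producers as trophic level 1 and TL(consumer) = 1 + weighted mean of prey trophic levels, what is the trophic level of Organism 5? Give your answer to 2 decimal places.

Organism 2: 1 + 1 = 2
Organism 3: 1 + (0.44×1 + 0.56×2) = 2.56
Organism 4: 1 + 2.56 = 3.56
Organism 5: 1 + (0.29×3.56 + 0.71×2) = 3.4524
Organism 6: 1 + 3.56 = 4.56

3.45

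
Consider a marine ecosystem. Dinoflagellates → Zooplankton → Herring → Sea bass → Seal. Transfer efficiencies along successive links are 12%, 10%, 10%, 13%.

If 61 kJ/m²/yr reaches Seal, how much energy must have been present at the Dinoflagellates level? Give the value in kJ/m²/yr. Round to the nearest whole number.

391026 kJ/m²/yr

Cumulative transfer efficiency: 0.12 × 0.1 × 0.1 × 0.13 = 0.000156
Dinoflagellates energy = 61 / 0.000156 = 391026 kJ/m²/yr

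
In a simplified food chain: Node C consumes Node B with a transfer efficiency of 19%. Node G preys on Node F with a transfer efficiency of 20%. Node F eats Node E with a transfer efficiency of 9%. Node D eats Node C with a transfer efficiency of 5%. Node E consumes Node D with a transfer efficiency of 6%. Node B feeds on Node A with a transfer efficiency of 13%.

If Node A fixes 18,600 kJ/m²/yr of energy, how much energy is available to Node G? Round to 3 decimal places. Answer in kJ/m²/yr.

0.025 kJ/m²/yr

Node B: 18600 × 0.13 = 2418 kJ/m²/yr
Node C: 2418 × 0.19 = 459.42 kJ/m²/yr
Node D: 459.42 × 0.05 = 22.971 kJ/m²/yr
Node E: 22.971 × 0.06 = 1.37826 kJ/m²/yr
Node F: 1.37826 × 0.09 = 0.1240434 kJ/m²/yr
Node G: 0.1240434 × 0.2 = 0.02480868 kJ/m²/yr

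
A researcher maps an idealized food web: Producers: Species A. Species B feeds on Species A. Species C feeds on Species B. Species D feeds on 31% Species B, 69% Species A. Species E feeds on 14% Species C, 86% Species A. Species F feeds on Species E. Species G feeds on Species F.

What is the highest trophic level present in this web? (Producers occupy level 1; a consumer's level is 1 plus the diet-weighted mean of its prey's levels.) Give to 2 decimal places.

Species B: 1 + 1 = 2
Species C: 1 + 2 = 3
Species D: 1 + (0.31×2 + 0.69×1) = 2.31
Species E: 1 + (0.14×3 + 0.86×1) = 2.28
Species F: 1 + 2.28 = 3.28
Species G: 1 + 3.28 = 4.28

4.28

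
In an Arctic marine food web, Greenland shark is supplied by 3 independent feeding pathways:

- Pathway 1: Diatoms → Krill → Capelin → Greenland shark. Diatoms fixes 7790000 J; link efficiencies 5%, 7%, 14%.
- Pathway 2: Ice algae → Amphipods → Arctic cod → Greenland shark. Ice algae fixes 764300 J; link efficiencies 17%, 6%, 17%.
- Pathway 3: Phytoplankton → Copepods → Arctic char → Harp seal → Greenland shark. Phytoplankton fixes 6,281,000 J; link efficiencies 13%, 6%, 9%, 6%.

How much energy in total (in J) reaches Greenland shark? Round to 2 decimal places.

Pathway 1: 7790000 × 0.05 × 0.07 × 0.14 = 3817.1 J
Pathway 2: 764300 × 0.17 × 0.06 × 0.17 = 1325.2962 J
Pathway 3: 6281000 × 0.13 × 0.06 × 0.09 × 0.06 = 264.55572 J
Total at Greenland shark: 3817.1 + 1325.2962 + 264.55572 = 5406.95192 J

5406.95 J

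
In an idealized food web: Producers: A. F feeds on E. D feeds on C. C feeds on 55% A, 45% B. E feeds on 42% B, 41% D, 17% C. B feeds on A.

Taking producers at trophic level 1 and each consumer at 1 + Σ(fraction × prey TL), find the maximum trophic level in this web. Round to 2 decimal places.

4.67

B: 1 + 1 = 2
C: 1 + (0.55×1 + 0.45×2) = 2.45
D: 1 + 2.45 = 3.45
E: 1 + (0.42×2 + 0.41×3.45 + 0.17×2.45) = 3.671
F: 1 + 3.671 = 4.671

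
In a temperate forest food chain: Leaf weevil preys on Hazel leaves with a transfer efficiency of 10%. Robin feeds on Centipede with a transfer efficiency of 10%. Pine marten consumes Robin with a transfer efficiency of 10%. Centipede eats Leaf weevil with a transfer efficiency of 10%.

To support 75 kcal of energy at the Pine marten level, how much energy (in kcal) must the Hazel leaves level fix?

Cumulative transfer efficiency: 0.1 × 0.1 × 0.1 × 0.1 = 0.0001
Hazel leaves energy = 75 / 0.0001 = 750000 kcal

750000 kcal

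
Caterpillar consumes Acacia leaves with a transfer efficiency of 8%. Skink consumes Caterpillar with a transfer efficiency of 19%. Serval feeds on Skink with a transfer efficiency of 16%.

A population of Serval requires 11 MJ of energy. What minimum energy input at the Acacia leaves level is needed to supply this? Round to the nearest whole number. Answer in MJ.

4523 MJ

Cumulative transfer efficiency: 0.08 × 0.19 × 0.16 = 0.002432
Acacia leaves energy = 11 / 0.002432 = 4523 MJ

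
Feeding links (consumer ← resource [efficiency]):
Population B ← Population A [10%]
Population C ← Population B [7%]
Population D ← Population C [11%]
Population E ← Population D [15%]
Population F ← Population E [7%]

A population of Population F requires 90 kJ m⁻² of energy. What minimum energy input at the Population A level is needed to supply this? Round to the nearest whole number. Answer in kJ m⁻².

11131725 kJ m⁻²

Cumulative transfer efficiency: 0.1 × 0.07 × 0.11 × 0.15 × 0.07 = 0.000008085
Population A energy = 90 / 0.000008085 = 11131725 kJ m⁻²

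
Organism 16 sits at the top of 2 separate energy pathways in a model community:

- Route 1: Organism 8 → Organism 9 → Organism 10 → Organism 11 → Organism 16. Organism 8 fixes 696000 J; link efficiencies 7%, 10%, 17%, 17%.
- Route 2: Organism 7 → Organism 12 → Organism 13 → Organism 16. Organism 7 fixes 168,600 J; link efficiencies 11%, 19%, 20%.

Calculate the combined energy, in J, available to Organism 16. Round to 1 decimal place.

845.5 J

Route 1: 696000 × 0.07 × 0.1 × 0.17 × 0.17 = 140.8008 J
Route 2: 168600 × 0.11 × 0.19 × 0.2 = 704.748 J
Total at Organism 16: 140.8008 + 704.748 = 845.5488 J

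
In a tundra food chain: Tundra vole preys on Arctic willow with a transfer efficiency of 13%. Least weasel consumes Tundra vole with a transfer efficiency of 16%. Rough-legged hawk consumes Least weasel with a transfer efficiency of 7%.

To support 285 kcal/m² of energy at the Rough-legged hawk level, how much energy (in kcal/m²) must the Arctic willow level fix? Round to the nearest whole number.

Cumulative transfer efficiency: 0.13 × 0.16 × 0.07 = 0.001456
Arctic willow energy = 285 / 0.001456 = 195742 kcal/m²

195742 kcal/m²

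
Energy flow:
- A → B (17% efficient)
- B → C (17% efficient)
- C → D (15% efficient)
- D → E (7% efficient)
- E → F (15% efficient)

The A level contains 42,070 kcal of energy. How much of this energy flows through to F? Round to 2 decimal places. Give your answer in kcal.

B: 42070 × 0.17 = 7151.9 kcal
C: 7151.9 × 0.17 = 1215.823 kcal
D: 1215.823 × 0.15 = 182.37345 kcal
E: 182.37345 × 0.07 = 12.7661415 kcal
F: 12.7661415 × 0.15 = 1.914921225 kcal

1.91 kcal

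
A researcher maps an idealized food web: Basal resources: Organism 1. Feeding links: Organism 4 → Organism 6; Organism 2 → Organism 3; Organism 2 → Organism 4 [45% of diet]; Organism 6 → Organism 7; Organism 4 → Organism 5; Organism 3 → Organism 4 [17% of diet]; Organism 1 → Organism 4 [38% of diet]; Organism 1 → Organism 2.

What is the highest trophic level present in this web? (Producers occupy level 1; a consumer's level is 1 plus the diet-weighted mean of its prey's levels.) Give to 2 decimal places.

4.79

Organism 2: 1 + 1 = 2
Organism 3: 1 + 2 = 3
Organism 4: 1 + (0.17×3 + 0.38×1 + 0.45×2) = 2.79
Organism 5: 1 + 2.79 = 3.79
Organism 6: 1 + 2.79 = 3.79
Organism 7: 1 + 3.79 = 4.79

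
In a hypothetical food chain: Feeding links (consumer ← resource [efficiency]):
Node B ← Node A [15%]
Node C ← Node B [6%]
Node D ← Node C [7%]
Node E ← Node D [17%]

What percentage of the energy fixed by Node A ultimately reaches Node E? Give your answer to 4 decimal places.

0.0107%

Product of link efficiencies: 0.15 × 0.06 × 0.07 × 0.17 = 0.0001071
As a percentage: 0.0001071 × 100 = 0.0107%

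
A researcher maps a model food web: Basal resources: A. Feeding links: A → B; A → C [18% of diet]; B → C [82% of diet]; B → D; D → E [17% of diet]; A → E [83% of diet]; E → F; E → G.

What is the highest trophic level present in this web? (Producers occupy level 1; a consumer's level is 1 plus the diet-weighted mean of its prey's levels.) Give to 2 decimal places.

B: 1 + 1 = 2
C: 1 + (0.18×1 + 0.82×2) = 2.82
D: 1 + 2 = 3
E: 1 + (0.17×3 + 0.83×1) = 2.34
F: 1 + 2.34 = 3.34
G: 1 + 2.34 = 3.34

3.34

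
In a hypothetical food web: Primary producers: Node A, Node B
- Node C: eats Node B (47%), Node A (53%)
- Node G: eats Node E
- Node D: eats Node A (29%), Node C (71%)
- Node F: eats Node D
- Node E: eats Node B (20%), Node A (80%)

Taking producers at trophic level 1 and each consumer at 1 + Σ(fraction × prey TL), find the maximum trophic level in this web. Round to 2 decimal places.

Node C: 1 + (0.47×1 + 0.53×1) = 2
Node D: 1 + (0.29×1 + 0.71×2) = 2.71
Node E: 1 + (0.2×1 + 0.8×1) = 2
Node F: 1 + 2.71 = 3.71
Node G: 1 + 2 = 3

3.71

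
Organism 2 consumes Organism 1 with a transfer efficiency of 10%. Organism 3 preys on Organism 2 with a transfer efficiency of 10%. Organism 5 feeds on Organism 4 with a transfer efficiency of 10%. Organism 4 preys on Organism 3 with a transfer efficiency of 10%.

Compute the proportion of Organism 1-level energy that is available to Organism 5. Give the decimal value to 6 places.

Product of link efficiencies: 0.1 × 0.1 × 0.1 × 0.1 = 0.0001

0.000100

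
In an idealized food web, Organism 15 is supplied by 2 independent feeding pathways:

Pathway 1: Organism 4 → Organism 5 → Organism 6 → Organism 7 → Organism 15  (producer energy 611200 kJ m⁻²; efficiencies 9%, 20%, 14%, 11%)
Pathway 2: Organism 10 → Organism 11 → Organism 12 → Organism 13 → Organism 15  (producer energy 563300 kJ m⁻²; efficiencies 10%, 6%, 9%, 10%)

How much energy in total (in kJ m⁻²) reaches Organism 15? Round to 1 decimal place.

Pathway 1: 611200 × 0.09 × 0.2 × 0.14 × 0.11 = 169.42464 kJ m⁻²
Pathway 2: 563300 × 0.1 × 0.06 × 0.09 × 0.1 = 30.4182 kJ m⁻²
Total at Organism 15: 169.42464 + 30.4182 = 199.84284 kJ m⁻²

199.8 kJ m⁻²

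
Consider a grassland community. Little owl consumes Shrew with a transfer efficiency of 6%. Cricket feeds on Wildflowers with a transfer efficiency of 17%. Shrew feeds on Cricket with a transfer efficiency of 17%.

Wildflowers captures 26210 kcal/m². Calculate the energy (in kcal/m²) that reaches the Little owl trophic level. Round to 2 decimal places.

Cricket: 26210 × 0.17 = 4455.7 kcal/m²
Shrew: 4455.7 × 0.17 = 757.469 kcal/m²
Little owl: 757.469 × 0.06 = 45.44814 kcal/m²

45.45 kcal/m²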